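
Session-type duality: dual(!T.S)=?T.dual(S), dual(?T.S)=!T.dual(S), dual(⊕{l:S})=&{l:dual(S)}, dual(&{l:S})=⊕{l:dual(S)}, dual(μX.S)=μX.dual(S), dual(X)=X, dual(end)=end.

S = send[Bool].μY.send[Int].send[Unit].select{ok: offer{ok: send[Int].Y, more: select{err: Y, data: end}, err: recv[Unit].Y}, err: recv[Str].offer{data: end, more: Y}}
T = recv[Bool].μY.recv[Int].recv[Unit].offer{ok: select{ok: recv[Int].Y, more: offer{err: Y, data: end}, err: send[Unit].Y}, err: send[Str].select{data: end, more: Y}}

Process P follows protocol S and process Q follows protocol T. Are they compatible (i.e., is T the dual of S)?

YES

send[Bool] vs recv[Bool]  ok
  μY vs μY  ok (rec unchanged)
    send[Int] vs recv[Int]  ok
      send[Unit] vs recv[Unit]  ok
        select{ok,err} vs offer{ok,err}  ok labels match
          case ok:
            offer{ok,more,err} vs select{ok,more,err}  ok labels match
              case ok:
                send[Int] vs recv[Int]  ok
                  Y vs Y  ok
              case more:
                select{err,data} vs offer{err,data}  ok labels match
                  case err:
                    Y vs Y  ok
                  case data:
                    end vs end  ok
              case err:
                recv[Unit] vs send[Unit]  ok
                  Y vs Y  ok
          case err:
            recv[Str] vs send[Str]  ok
              offer{data,more} vs select{data,more}  ok labels match
                case data:
                  end vs end  ok
                case more:
                  Y vs Y  ok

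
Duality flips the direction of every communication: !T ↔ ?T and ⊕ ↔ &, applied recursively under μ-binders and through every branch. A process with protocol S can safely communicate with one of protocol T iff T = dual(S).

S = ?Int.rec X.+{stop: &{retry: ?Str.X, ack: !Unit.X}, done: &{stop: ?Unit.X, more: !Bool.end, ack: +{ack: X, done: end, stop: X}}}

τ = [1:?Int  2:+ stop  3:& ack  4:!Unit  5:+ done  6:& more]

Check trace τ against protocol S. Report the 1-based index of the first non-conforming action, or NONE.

[1] ?Int  ✓  residual = rec X.…
[2] + stop  ✓  residual = &{retry: ?Str.rec X.…, ack: !Unit.rec X.…}
[3] & ack  ✓  residual = !Unit.rec X.…
[4] !Unit  ✓  residual = rec X.…
[5] + done  ✓  residual = &{stop: ?Unit.rec X.…, more: !Bool.end, ack: +{ack: rec X.…, done: end, stop: rec X.…}}
[6] & more  ✓  residual = !Bool.end
all 6 steps conform

NONE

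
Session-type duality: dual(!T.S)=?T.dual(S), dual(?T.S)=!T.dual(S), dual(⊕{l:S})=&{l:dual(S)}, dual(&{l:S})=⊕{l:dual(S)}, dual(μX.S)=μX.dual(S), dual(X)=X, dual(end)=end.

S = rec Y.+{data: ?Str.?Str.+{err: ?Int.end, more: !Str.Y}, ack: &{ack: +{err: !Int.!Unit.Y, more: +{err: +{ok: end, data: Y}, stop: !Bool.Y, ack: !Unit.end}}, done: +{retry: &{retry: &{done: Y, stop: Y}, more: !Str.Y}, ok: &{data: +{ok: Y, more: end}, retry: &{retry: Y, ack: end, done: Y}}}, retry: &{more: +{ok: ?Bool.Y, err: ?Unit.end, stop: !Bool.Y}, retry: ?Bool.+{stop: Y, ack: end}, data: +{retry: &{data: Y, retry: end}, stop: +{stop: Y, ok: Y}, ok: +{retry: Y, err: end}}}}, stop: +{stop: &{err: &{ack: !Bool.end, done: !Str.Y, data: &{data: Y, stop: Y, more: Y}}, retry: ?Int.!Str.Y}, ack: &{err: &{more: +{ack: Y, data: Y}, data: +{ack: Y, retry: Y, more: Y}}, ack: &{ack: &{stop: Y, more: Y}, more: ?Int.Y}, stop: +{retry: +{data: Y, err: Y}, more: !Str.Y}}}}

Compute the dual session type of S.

rec Y = rec Y  (rec unchanged)
  +{data,ack,stop} = &{data,ack,stop}  (internal→external)
    [data]
      ?Str = !Str
        ?Str = !Str
          +{err,more} = &{err,more}  (internal→external)
            [err]
              ?Int = !Int
                end ↦ end
            [more]
              !Str = ?Str
                Y ↦ Y
    [ack]
      &{ack,done,retry} = +{ack,done,retry}  (external→internal)
        [ack]
          +{err,more} = &{err,more}  (internal→external)
            [err]
              !Int = ?Int
                !Unit = ?Unit
                  Y ↦ Y
            [more]
              +{err,stop,ack} = &{err,stop,ack}  (internal→external)
                [err]
                  +{ok,data} = &{ok,data}  (internal→external)
                    [ok]
                      end ↦ end
                    [data]
                      Y ↦ Y
                [stop]
                  !Bool = ?Bool
                    Y ↦ Y
                [ack]
                  !Unit = ?Unit
                    end ↦ end
        [done]
          +{retry,ok} = &{retry,ok}  (internal→external)
            [retry]
              &{retry,more} = +{retry,more}  (external→internal)
                [retry]
                  &{done,stop} = +{done,stop}  (external→internal)
                    [done]
                      Y ↦ Y
                    [stop]
                      Y ↦ Y
                [more]
                  !Str = ?Str
                    Y ↦ Y
            [ok]
              &{data,retry} = +{data,retry}  (external→internal)
                [data]
                  +{ok,more} = &{ok,more}  (internal→external)
                    [ok]
                      Y ↦ Y
                    [more]
                      end ↦ end
                [retry]
                  &{retry,ack,done} = +{retry,ack,done}  (external→internal)
                    [retry]
                      Y ↦ Y
                    [ack]
                      end ↦ end
                    [done]
                      Y ↦ Y
        [retry]
          &{more,retry,data} = +{more,retry,data}  (external→internal)
            [more]
              +{ok,err,stop} = &{ok,err,stop}  (internal→external)
                [ok]
                  ?Bool = !Bool
                    Y ↦ Y
                [err]
                  ?Unit = !Unit
                    end ↦ end
                [stop]
                  !Bool = ?Bool
                    Y ↦ Y
            [retry]
              ?Bool = !Bool
                +{stop,ack} = &{stop,ack}  (internal→external)
                  [stop]
                    Y ↦ Y
                  [ack]
                    end ↦ end
            [data]
              +{retry,stop,ok} = &{retry,stop,ok}  (internal→external)
                [retry]
                  &{data,retry} = +{data,retry}  (external→internal)
                    [data]
                      Y ↦ Y
                    [retry]
                      end ↦ end
                [stop]
                  +{stop,ok} = &{stop,ok}  (internal→external)
                    [stop]
                      Y ↦ Y
                    [ok]
                      Y ↦ Y
                [ok]
                  +{retry,err} = &{retry,err}  (internal→external)
                    [retry]
                      Y ↦ Y
                    [err]
                      end ↦ end
    [stop]
      +{stop,ack} = &{stop,ack}  (internal→external)
        [stop]
          &{err,retry} = +{err,retry}  (external→internal)
            [err]
              &{ack,done,data} = +{ack,done,data}  (external→internal)
                [ack]
                  !Bool = ?Bool
                    end ↦ end
                [done]
                  !Str = ?Str
                    Y ↦ Y
                [data]
                  &{data,stop,more} = +{data,stop,more}  (external→internal)
                    [data]
                      Y ↦ Y
                    [stop]
                      Y ↦ Y
                    [more]
                      Y ↦ Y
            [retry]
              ?Int = !Int
                !Str = ?Str
                  Y ↦ Y
        [ack]
          &{err,ack,stop} = +{err,ack,stop}  (external→internal)
            [err]
              &{more,data} = +{more,data}  (external→internal)
                [more]
                  +{ack,data} = &{ack,data}  (internal→external)
                    [ack]
                      Y ↦ Y
                    [data]
                      Y ↦ Y
                [data]
                  +{ack,retry,more} = &{ack,retry,more}  (internal→external)
                    [ack]
                      Y ↦ Y
                    [retry]
                      Y ↦ Y
                    [more]
                      Y ↦ Y
            [ack]
              &{ack,more} = +{ack,more}  (external→internal)
                [ack]
                  &{stop,more} = +{stop,more}  (external→internal)
                    [stop]
                      Y ↦ Y
                    [more]
                      Y ↦ Y
                [more]
                  ?Int = !Int
                    Y ↦ Y
            [stop]
              +{retry,more} = &{retry,more}  (internal→external)
                [retry]
                  +{data,err} = &{data,err}  (internal→external)
                    [data]
                      Y ↦ Y
                    [err]
                      Y ↦ Y
                [more]
                  !Str = ?Str
                    Y ↦ Y

rec Y.&{data: !Str.!Str.&{err: !Int.end, more: ?Str.Y}, ack: +{ack: &{err: ?Int.?Unit.Y, more: &{err: &{ok: end, data: Y}, stop: ?Bool.Y, ack: ?Unit.end}}, done: &{retry: +{retry: +{done: Y, stop: Y}, more: ?Str.Y}, ok: +{data: &{ok: Y, more: end}, retry: +{retry: Y, ack: end, done: Y}}}, retry: +{more: &{ok: !Bool.Y, err: !Unit.end, stop: ?Bool.Y}, retry: !Bool.&{stop: Y, ack: end}, data: &{retry: +{data: Y, retry: end}, stop: &{stop: Y, ok: Y}, ok: &{retry: Y, err: end}}}}, stop: &{stop: +{err: +{ack: ?Bool.end, done: ?Str.Y, data: +{data: Y, stop: Y, more: Y}}, retry: !Int.?Str.Y}, ack: +{err: +{more: &{ack: Y, data: Y}, data: &{ack: Y, retry: Y, more: Y}}, ack: +{ack: +{stop: Y, more: Y}, more: !Int.Y}, stop: &{retry: &{data: Y, err: Y}, more: ?Str.Y}}}}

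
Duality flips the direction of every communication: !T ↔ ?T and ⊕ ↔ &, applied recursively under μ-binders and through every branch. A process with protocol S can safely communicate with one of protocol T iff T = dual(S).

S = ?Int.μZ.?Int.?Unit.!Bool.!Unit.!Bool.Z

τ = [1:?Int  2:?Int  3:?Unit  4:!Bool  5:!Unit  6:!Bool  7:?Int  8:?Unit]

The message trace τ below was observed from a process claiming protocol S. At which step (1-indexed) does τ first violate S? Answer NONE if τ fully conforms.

@1 ?Int  match  now at μZ.…
@2 ?Int  match  now at ?Unit.!Bool.!Unit.!Bool.μZ.…
@3 ?Unit  match  now at !Bool.!Unit.!Bool.μZ.…
@4 !Bool  match  now at !Unit.!Bool.μZ.…
@5 !Unit  match  now at !Bool.μZ.…
@6 !Bool  match  now at μZ.…
@7 ?Int  match  now at ?Unit.!Bool.!Unit.!Bool.μZ.…
@8 ?Unit  match  now at !Bool.!Unit.!Bool.μZ.…
τ conforms to S (length 8)

NONE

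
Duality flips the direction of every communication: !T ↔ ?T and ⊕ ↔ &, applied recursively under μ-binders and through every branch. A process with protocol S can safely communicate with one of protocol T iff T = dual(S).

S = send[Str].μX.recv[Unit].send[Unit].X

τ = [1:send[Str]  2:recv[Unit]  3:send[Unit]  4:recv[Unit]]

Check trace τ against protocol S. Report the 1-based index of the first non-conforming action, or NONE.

NONE

step 1: send[Str]  ok  now at μX.…
step 2: recv[Unit]  ok  now at send[Unit].μX.…
step 3: send[Unit]  ok  now at μX.…
step 4: recv[Unit]  ok  now at send[Unit].μX.…
trace exhausted — no violation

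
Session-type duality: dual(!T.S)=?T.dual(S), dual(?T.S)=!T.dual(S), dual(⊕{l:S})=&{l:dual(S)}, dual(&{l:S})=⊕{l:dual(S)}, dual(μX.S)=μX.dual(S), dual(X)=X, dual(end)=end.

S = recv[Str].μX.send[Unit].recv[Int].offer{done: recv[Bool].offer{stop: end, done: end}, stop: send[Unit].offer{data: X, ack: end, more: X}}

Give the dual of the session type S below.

recv[Str] = send[Str]
  μX = μX  (rec unchanged)
    send[Unit] = recv[Unit]
      recv[Int] = send[Int]
        offer{done,stop} = select{done,stop}  (offer→select)
          • done:
            recv[Bool] = send[Bool]
              offer{stop,done} = select{stop,done}  (offer→select)
                • stop:
                  dual(end) = end
                • done:
                  dual(end) = end
          • stop:
            send[Unit] = recv[Unit]
              offer{data,ack,more} = select{data,ack,more}  (offer→select)
                • data:
                  dual(X) = X
                • ack:
                  dual(end) = end
                • more:
                  dual(X) = X

send[Str].μX.recv[Unit].send[Int].select{done: send[Bool].select{stop: end, done: end}, stop: recv[Unit].select{data: X, ack: end, more: X}}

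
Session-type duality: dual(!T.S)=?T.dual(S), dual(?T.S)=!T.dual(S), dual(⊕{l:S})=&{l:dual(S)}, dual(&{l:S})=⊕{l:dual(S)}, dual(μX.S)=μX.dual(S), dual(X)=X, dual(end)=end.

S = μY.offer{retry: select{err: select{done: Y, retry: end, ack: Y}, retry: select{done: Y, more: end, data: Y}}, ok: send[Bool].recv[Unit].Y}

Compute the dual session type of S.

μY.select{retry: offer{err: offer{done: Y, retry: end, ack: Y}, retry: offer{done: Y, more: end, data: Y}}, ok: recv[Bool].send[Unit].Y}

μY ↦ μY  (binder kept)
  offer{retry,ok} ↦ select{retry,ok}  (&→⊕)
    [retry]
      select{err,retry} ↦ offer{err,retry}  (select→offer)
        [err]
          select{done,retry,ack} ↦ offer{done,retry,ack}  (select→offer)
            [done]
              Y ↦ Y
            [retry]
              end ↦ end
            [ack]
              Y ↦ Y
        [retry]
          select{done,more,data} ↦ offer{done,more,data}  (select→offer)
            [done]
              Y ↦ Y
            [more]
              end ↦ end
            [data]
              Y ↦ Y
    [ok]
      send[Bool] ↦ recv[Bool]
        recv[Unit] ↦ send[Unit]
          Y ↦ Y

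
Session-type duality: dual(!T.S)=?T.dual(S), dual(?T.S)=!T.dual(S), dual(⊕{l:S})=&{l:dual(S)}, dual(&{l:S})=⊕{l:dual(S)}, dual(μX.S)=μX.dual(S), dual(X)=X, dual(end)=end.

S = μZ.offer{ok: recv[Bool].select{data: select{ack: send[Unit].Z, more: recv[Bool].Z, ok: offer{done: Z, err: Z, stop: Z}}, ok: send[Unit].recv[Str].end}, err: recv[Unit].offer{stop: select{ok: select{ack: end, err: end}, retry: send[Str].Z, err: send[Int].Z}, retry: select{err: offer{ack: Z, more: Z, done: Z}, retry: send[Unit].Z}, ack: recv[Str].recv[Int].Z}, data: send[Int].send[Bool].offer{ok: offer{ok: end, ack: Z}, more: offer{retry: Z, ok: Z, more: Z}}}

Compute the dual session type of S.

μZ → μZ  (binder kept)
  offer{ok,err,data} → select{ok,err,data}  (&→⊕)
    case ok:
      recv[Bool] → send[Bool]
        select{data,ok} → offer{data,ok}  (⊕→&)
          case data:
            select{ack,more,ok} → offer{ack,more,ok}  (⊕→&)
              case ack:
                send[Unit] → recv[Unit]
                  Z ↦ Z
              case more:
                recv[Bool] → send[Bool]
                  Z ↦ Z
              case ok:
                offer{done,err,stop} → select{done,err,stop}  (&→⊕)
                  case done:
                    Z ↦ Z
                  case err:
                    Z ↦ Z
                  case stop:
                    Z ↦ Z
          case ok:
            send[Unit] → recv[Unit]
              recv[Str] → send[Str]
                end ↦ end
    case err:
      recv[Unit] → send[Unit]
        offer{stop,retry,ack} → select{stop,retry,ack}  (&→⊕)
          case stop:
            select{ok,retry,err} → offer{ok,retry,err}  (⊕→&)
              case ok:
                select{ack,err} → offer{ack,err}  (⊕→&)
                  case ack:
                    end ↦ end
                  case err:
                    end ↦ end
              case retry:
                send[Str] → recv[Str]
                  Z ↦ Z
              case err:
                send[Int] → recv[Int]
                  Z ↦ Z
          case retry:
            select{err,retry} → offer{err,retry}  (⊕→&)
              case err:
                offer{ack,more,done} → select{ack,more,done}  (&→⊕)
                  case ack:
                    Z ↦ Z
                  case more:
                    Z ↦ Z
                  case done:
                    Z ↦ Z
              case retry:
                send[Unit] → recv[Unit]
                  Z ↦ Z
          case ack:
            recv[Str] → send[Str]
              recv[Int] → send[Int]
                Z ↦ Z
    case data:
      send[Int] → recv[Int]
        send[Bool] → recv[Bool]
          offer{ok,more} → select{ok,more}  (&→⊕)
            case ok:
              offer{ok,ack} → select{ok,ack}  (&→⊕)
                case ok:
                  end ↦ end
                case ack:
                  Z ↦ Z
            case more:
              offer{retry,ok,more} → select{retry,ok,more}  (&→⊕)
                case retry:
                  Z ↦ Z
                case ok:
                  Z ↦ Z
                case more:
                  Z ↦ Z

μZ.select{ok: send[Bool].offer{data: offer{ack: recv[Unit].Z, more: send[Bool].Z, ok: select{done: Z, err: Z, stop: Z}}, ok: recv[Unit].send[Str].end}, err: send[Unit].select{stop: offer{ok: offer{ack: end, err: end}, retry: recv[Str].Z, err: recv[Int].Z}, retry: offer{err: select{ack: Z, more: Z, done: Z}, retry: recv[Unit].Z}, ack: send[Str].send[Int].Z}, data: recv[Int].recv[Bool].select{ok: select{ok: end, ack: Z}, more: select{retry: Z, ok: Z, more: Z}}}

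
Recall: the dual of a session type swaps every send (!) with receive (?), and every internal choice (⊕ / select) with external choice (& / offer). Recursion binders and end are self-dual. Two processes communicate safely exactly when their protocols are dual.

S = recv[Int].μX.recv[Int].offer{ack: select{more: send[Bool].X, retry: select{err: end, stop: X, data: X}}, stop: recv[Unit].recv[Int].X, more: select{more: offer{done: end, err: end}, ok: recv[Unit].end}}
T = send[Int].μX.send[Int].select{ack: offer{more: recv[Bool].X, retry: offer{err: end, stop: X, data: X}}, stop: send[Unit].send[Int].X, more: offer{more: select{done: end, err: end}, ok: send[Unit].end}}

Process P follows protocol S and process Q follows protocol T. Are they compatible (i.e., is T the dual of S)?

YES

recv[Int] ‖ send[Int]  match
  μX ‖ μX  match (μ self-dual)
    recv[Int] ‖ send[Int]  match
      offer{ack,stop,more} ‖ select{ack,stop,more}  match label sets agree
        • ack:
          select{more,retry} ‖ offer{more,retry}  match label sets agree
            • more:
              send[Bool] ‖ recv[Bool]  match
                X ‖ X  match
            • retry:
              select{err,stop,data} ‖ offer{err,stop,data}  match label sets agree
                • err:
                  end ‖ end  match
                • stop:
                  X ‖ X  match
                • data:
                  X ‖ X  match
        • stop:
          recv[Unit] ‖ send[Unit]  match
            recv[Int] ‖ send[Int]  match
              X ‖ X  match
        • more:
          select{more,ok} ‖ offer{more,ok}  match label sets agree
            • more:
              offer{done,err} ‖ select{done,err}  match label sets agree
                • done:
                  end ‖ end  match
                • err:
                  end ‖ end  match
            • ok:
              recv[Unit] ‖ send[Unit]  match
                end ‖ end  match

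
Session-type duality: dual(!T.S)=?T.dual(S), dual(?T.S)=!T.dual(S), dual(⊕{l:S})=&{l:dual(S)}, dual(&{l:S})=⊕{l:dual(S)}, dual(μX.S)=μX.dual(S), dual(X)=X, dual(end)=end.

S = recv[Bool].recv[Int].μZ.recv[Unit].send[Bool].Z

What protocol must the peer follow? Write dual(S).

recv[Bool] = send[Bool]
  recv[Int] = send[Int]
    μZ = μZ  (rec unchanged)
      recv[Unit] = send[Unit]
        send[Bool] = recv[Bool]
          Z ↦ Z

send[Bool].send[Int].μZ.send[Unit].recv[Bool].Z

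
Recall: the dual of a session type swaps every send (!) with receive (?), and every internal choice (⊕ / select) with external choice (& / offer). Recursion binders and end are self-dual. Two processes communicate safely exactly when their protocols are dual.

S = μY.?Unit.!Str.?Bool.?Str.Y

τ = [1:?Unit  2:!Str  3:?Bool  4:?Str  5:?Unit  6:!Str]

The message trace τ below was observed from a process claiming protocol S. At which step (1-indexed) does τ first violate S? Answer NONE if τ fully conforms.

NONE

@1 ?Unit  ✓  state: !Str.?Bool.?Str.μY.…
@2 !Str  ✓  state: ?Bool.?Str.μY.…
@3 ?Bool  ✓  state: ?Str.μY.…
@4 ?Str  ✓  state: μY.…
@5 ?Unit  ✓  state: !Str.?Bool.?Str.μY.…
@6 !Str  ✓  state: ?Bool.?Str.μY.…
all 6 steps conform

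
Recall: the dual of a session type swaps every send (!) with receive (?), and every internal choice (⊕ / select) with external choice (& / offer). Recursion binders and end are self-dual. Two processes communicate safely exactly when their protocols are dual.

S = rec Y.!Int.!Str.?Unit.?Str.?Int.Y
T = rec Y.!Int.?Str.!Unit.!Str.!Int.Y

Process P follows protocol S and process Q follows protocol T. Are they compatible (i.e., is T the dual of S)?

NO

rec Y vs rec Y  match (μ self-dual)
  !Int vs !Int  ✗ same direction on both sides — not dual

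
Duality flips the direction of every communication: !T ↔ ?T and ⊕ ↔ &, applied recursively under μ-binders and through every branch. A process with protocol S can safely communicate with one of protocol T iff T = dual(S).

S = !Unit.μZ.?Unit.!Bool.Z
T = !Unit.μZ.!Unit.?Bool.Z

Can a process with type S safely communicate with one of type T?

!Unit ‖ !Unit  ✗ same direction on both sides — not dual

NO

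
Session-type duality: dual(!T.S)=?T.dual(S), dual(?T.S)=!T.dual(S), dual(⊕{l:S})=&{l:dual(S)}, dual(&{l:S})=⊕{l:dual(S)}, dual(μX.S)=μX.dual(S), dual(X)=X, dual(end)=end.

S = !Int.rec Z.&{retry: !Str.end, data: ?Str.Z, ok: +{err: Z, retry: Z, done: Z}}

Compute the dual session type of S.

!Int = ?Int
  rec Z = rec Z  (rec unchanged)
    &{retry,data,ok} = +{retry,data,ok}  (offer→select)
      case retry:
        !Str = ?Str
          end ↦ end
      case data:
        ?Str = !Str
          Z ↦ Z
      case ok:
        +{err,retry,done} = &{err,retry,done}  (select→offer)
          case err:
            Z ↦ Z
          case retry:
            Z ↦ Z
          case done:
            Z ↦ Z

?Int.rec Z.+{retry: ?Str.end, data: !Str.Z, ok: &{err: Z, retry: Z, done: Z}}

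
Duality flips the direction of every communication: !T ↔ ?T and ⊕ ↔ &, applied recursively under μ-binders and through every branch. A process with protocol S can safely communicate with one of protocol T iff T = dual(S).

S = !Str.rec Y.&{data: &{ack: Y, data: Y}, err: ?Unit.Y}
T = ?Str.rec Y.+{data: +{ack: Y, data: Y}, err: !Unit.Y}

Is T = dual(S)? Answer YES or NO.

!Str | ?Str  ok
  rec Y | rec Y  ok (binder kept)
    &{data,err} | +{data,err}  ok same labels
      case data:
        &{ack,data} | +{ack,data}  ok same labels
          case ack:
            Y | Y  ok
          case data:
            Y | Y  ok
      case err:
        ?Unit | !Unit  ok
          Y | Y  ok

YES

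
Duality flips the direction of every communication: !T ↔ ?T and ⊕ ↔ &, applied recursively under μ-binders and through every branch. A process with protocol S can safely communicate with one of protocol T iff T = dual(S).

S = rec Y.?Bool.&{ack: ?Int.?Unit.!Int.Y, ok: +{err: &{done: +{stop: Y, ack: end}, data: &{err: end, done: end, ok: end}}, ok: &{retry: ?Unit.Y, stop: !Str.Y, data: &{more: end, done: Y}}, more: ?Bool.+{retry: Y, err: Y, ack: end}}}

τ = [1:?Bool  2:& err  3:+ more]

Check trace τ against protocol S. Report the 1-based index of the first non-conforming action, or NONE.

2

step 1: ?Bool  match  cont: &{ack: ?Int.?Unit.!Int.rec Y.…, ok: +{err: &{done: +{stop: rec Y.…, ack: end}, data: &{err: end, done: end, ok: end}}, ok: &{retry: ?Unit.rec Y.…, stop: !Str.rec Y.…, data: &{more: end, done: rec Y.…}}, more: ?Bool.+{retry: rec Y.…, err: rec Y.…, ack: end}}}
step 2: got & err, protocol expects & ack or & ok  ✗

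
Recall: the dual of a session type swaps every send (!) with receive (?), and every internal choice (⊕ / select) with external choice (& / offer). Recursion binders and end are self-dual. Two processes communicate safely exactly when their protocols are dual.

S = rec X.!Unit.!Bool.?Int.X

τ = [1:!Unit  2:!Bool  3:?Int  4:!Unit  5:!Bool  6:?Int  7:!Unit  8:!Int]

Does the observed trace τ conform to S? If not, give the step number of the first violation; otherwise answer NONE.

[1] !Unit  match  state: !Bool.?Int.rec X.…
[2] !Bool  match  state: ?Int.rec X.…
[3] ?Int  match  state: rec X.…
[4] !Unit  match  state: !Bool.?Int.rec X.…
[5] !Bool  match  state: ?Int.rec X.…
[6] ?Int  match  state: rec X.…
[7] !Unit  match  state: !Bool.?Int.rec X.…
[8] got !Int, protocol expects !Bool  ✗

8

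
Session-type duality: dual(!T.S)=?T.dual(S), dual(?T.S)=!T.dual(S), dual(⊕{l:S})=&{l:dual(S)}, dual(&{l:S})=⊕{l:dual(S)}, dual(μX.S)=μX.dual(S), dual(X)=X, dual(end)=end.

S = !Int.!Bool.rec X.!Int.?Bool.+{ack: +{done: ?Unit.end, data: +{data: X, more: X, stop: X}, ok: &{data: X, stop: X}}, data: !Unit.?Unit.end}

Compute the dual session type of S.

!Int ↦ ?Int
  !Bool ↦ ?Bool
    rec X ↦ rec X  (rec unchanged)
      !Int ↦ ?Int
        ?Bool ↦ !Bool
          +{ack,data} ↦ &{ack,data}  (internal→external)
            case ack:
              +{done,data,ok} ↦ &{done,data,ok}  (internal→external)
                case done:
                  ?Unit ↦ !Unit
                    dual(end) = end
                case data:
                  +{data,more,stop} ↦ &{data,more,stop}  (internal→external)
                    case data:
                      dual(X) = X
                    case more:
                      dual(X) = X
                    case stop:
                      dual(X) = X
                case ok:
                  &{data,stop} ↦ +{data,stop}  (external→internal)
                    case data:
                      dual(X) = X
                    case stop:
                      dual(X) = X
            case data:
              !Unit ↦ ?Unit
                ?Unit ↦ !Unit
                  dual(end) = end

?Int.?Bool.rec X.?Int.!Bool.&{ack: &{done: !Unit.end, data: &{data: X, more: X, stop: X}, ok: +{data: X, stop: X}}, data: ?Unit.!Unit.end}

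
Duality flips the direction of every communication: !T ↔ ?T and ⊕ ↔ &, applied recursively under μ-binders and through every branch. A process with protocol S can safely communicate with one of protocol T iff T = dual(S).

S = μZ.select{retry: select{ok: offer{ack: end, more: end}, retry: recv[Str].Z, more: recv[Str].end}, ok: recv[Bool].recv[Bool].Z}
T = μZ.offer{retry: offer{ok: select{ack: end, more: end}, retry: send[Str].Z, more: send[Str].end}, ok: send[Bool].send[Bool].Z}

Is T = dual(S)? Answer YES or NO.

YES

μZ | μZ  ✓ (μ self-dual)
  select{retry,ok} | offer{retry,ok}  ✓ same labels
    • retry:
      select{ok,retry,more} | offer{ok,retry,more}  ✓ same labels
        • ok:
          offer{ack,more} | select{ack,more}  ✓ same labels
            • ack:
              end | end  ✓
            • more:
              end | end  ✓
        • retry:
          recv[Str] | send[Str]  ✓
            Z | Z  ✓
        • more:
          recv[Str] | send[Str]  ✓
            end | end  ✓
    • ok:
      recv[Bool] | send[Bool]  ✓
        recv[Bool] | send[Bool]  ✓
          Z | Z  ✓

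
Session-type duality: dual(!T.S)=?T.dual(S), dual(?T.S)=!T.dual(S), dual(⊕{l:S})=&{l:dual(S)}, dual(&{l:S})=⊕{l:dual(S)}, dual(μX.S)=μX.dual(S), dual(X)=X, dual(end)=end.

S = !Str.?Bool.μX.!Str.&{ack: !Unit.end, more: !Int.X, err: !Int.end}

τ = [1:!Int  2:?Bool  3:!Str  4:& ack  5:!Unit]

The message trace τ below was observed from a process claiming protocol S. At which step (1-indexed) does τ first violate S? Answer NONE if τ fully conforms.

1

step 1: got !Int, protocol expects !Str  ✗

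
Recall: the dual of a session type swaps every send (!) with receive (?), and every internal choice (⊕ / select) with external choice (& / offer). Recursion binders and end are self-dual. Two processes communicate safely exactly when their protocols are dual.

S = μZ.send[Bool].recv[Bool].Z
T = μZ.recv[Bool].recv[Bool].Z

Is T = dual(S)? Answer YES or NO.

μZ | μZ  ok (μ self-dual)
  send[Bool] | recv[Bool]  ok
    recv[Bool] | recv[Bool]  ✗ same direction on both sides — not dual

NO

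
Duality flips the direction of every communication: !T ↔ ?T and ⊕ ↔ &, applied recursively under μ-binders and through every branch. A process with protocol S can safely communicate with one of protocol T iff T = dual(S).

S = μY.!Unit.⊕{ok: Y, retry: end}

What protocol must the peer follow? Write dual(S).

μY ↦ μY  (rec unchanged)
  !Unit ↦ ?Unit
    ⊕{ok,retry} ↦ &{ok,retry}  (⊕→&)
      [ok]
        dual(Y) = Y
      [retry]
        dual(end) = end

μY.?Unit.&{ok: Y, retry: end}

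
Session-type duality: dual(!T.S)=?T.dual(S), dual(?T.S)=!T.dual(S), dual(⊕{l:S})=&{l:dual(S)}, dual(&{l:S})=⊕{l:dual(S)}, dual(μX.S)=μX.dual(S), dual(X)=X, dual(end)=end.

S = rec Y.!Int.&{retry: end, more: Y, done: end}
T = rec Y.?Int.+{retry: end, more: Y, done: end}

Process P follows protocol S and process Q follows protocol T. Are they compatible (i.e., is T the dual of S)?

rec Y vs rec Y  ok (μ self-dual)
  !Int vs ?Int  ok
    &{retry,more,done} vs +{retry,more,done}  ok same labels
      case retry:
        end vs end  ok
      case more:
        Y vs Y  ok
      case done:
        end vs end  ok

YES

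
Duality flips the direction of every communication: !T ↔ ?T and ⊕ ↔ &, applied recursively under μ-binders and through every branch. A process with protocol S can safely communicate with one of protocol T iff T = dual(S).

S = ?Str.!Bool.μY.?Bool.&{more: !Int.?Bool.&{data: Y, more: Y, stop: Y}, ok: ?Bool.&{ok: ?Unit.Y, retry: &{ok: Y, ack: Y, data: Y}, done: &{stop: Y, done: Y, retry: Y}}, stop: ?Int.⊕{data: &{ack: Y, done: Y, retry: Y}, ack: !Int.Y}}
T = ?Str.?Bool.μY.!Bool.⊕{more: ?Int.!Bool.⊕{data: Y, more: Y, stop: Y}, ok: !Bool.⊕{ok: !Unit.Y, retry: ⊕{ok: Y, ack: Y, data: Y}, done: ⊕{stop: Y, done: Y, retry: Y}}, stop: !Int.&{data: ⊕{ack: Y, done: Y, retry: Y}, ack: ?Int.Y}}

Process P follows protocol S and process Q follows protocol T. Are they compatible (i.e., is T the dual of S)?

NO

?Str ‖ ?Str  ✗ same direction on both sides — not dual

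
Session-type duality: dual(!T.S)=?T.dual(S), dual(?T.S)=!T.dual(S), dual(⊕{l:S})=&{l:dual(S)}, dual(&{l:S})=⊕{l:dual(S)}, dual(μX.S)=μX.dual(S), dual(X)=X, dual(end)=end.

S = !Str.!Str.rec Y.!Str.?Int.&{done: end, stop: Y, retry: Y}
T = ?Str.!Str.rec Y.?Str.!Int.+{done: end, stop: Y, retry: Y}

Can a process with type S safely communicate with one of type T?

NO

!Str vs ?Str  ✓
  !Str vs !Str  ✗ same direction on both sides — not dual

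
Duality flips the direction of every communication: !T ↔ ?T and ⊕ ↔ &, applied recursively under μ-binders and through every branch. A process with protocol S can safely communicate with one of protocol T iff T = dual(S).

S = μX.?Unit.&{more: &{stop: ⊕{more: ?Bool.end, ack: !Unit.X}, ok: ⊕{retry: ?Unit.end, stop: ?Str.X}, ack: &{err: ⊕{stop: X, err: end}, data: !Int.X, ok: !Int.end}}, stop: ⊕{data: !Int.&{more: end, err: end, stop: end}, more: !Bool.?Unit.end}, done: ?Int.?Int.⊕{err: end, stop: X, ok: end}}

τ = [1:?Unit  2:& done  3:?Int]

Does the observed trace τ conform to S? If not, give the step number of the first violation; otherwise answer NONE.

NONE

[1] ?Unit  ok  now at &{more: &{stop: ⊕{more: ?Bool.end, ack: !Unit.μX.…}, ok: ⊕{retry: ?Unit.end, stop: ?Str.μX.…}, ack: &{err: ⊕{stop: μX.…, err: end}, data: !Int.μX.…, ok: !Int.end}}, stop: ⊕{data: !Int.&{more: end, err: end, stop: end}, more: !Bool.?Unit.end}, done: ?Int.?Int.⊕{err: end, stop: μX.…, ok: end}}
[2] & done  ok  now at ?Int.?Int.⊕{err: end, stop: μX.…, ok: end}
[3] ?Int  ok  now at ?Int.⊕{err: end, stop: μX.…, ok: end}
trace exhausted — no violation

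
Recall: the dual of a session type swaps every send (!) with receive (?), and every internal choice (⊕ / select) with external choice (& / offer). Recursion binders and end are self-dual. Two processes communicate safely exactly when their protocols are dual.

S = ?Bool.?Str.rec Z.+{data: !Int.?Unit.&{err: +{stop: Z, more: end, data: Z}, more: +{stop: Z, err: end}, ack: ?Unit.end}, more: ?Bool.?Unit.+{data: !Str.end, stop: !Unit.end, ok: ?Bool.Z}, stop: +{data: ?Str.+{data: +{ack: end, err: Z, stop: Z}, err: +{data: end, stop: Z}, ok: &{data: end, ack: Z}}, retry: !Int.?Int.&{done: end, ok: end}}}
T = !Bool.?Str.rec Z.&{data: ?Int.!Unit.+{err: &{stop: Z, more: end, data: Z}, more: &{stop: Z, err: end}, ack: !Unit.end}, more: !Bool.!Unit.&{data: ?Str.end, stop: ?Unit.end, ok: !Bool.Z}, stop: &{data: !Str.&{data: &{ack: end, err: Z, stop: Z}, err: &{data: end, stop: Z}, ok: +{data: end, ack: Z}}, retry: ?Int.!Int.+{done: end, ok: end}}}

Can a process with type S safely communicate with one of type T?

?Bool vs !Bool  match
  ?Str vs ?Str  ✗ same direction on both sides — not dual

NO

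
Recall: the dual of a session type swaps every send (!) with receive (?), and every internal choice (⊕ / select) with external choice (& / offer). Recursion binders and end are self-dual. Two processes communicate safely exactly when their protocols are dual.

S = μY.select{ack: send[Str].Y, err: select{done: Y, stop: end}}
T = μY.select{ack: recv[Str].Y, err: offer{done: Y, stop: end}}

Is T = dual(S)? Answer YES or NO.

μY ‖ μY  ok (binder kept)
  select{ack,err} ‖ select{ack,err}  ✗ choice polarity not flipped — not dual

NO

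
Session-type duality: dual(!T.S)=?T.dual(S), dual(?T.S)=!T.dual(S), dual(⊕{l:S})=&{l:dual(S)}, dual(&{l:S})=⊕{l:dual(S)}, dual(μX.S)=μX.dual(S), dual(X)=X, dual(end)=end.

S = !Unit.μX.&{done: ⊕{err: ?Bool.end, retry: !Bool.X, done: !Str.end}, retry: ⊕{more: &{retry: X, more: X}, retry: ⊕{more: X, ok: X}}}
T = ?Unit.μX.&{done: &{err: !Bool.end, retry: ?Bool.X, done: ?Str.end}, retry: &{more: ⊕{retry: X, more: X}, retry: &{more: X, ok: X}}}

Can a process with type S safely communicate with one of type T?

NO

!Unit | ?Unit  ✓
  μX | μX  ✓ (μ self-dual)
    &{done,retry} | &{done,retry}  ✗ choice polarity not flipped — not dual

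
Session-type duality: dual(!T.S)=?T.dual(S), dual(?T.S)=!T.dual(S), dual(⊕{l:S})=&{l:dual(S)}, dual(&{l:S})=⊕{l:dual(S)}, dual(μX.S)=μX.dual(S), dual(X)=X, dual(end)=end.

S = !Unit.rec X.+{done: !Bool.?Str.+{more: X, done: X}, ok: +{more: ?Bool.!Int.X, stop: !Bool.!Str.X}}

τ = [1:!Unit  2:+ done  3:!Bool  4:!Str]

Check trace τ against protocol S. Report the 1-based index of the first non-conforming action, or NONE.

@1 !Unit  match  state: rec X.…
@2 + done  match  state: !Bool.?Str.+{more: rec X.…, done: rec X.…}
@3 !Bool  match  state: ?Str.+{more: rec X.…, done: rec X.…}
@4 got !Str, protocol expects ?Str  ✗

4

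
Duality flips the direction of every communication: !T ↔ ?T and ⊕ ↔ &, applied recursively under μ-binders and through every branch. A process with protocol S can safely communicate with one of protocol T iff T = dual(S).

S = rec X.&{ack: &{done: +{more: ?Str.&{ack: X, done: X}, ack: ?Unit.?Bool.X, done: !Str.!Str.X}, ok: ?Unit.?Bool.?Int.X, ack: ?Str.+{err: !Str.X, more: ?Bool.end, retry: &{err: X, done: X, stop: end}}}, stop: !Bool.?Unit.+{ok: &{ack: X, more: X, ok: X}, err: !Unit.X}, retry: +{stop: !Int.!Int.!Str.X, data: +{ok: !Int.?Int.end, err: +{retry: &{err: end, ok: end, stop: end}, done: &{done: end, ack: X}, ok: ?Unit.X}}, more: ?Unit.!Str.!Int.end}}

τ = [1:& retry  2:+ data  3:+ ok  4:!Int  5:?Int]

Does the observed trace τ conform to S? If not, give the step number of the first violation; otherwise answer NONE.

NONE

[1] & retry  ok  cont: +{stop: !Int.!Int.!Str.rec X.…, data: +{ok: !Int.?Int.end, err: +{retry: &{err: end, ok: end, stop: end}, done: &{done: end, ack: rec X.…}, ok: ?Unit.rec X.…}}, more: ?Unit.!Str.!Int.end}
[2] + data  ok  cont: +{ok: !Int.?Int.end, err: +{retry: &{err: end, ok: end, stop: end}, done: &{done: end, ack: rec X.…}, ok: ?Unit.rec X.…}}
[3] + ok  ok  cont: !Int.?Int.end
[4] !Int  ok  cont: ?Int.end
[5] ?Int  ok  cont: end
trace exhausted — no violation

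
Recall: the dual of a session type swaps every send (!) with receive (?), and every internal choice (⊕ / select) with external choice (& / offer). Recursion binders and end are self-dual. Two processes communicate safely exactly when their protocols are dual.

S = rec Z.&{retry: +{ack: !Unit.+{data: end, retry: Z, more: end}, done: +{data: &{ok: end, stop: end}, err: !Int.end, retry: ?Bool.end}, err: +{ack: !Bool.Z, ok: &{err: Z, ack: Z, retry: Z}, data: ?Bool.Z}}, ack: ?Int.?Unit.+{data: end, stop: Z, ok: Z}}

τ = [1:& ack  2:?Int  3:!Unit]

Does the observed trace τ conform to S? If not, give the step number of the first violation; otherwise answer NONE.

@1 & ack  match  now at ?Int.?Unit.+{data: end, stop: rec Z.…, ok: rec Z.…}
@2 ?Int  match  now at ?Unit.+{data: end, stop: rec Z.…, ok: rec Z.…}
@3 got !Unit, protocol expects ?Unit  ✗

3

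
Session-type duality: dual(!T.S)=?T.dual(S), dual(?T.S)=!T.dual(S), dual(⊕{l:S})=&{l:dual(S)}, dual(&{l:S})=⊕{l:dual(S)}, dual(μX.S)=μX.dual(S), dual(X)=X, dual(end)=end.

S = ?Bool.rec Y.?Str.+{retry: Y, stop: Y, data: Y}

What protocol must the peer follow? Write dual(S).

?Bool → !Bool
  rec Y → rec Y  (binder kept)
    ?Str → !Str
      +{retry,stop,data} → &{retry,stop,data}  (⊕→&)
        [retry]
          Y ↦ Y
        [stop]
          Y ↦ Y
        [data]
          Y ↦ Y

!Bool.rec Y.!Str.&{retry: Y, stop: Y, data: Y}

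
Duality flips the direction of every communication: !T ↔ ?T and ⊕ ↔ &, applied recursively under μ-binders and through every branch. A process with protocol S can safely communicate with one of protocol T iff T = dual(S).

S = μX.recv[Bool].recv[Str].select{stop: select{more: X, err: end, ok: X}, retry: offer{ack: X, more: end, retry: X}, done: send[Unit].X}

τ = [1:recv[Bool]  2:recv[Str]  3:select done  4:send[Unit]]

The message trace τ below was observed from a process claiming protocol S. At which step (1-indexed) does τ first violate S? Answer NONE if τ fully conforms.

step 1: recv[Bool]  match  state: recv[Str].select{stop: select{more: μX.…, err: end, ok: μX.…}, retry: offer{ack: μX.…, more: end, retry: μX.…}, done: send[Unit].μX.…}
step 2: recv[Str]  match  state: select{stop: select{more: μX.…, err: end, ok: μX.…}, retry: offer{ack: μX.…, more: end, retry: μX.…}, done: send[Unit].μX.…}
step 3: select done  match  state: send[Unit].μX.…
step 4: send[Unit]  match  state: μX.…
τ conforms to S (length 4)

NONE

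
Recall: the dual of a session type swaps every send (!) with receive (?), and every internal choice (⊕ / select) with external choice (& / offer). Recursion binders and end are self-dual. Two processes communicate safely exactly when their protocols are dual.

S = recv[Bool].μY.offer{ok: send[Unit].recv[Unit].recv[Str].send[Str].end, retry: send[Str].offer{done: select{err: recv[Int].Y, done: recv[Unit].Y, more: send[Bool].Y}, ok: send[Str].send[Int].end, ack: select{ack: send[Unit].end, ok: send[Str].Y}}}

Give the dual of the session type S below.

recv[Bool] ↦ send[Bool]
  μY ↦ μY  (μ self-dual)
    offer{ok,retry} ↦ select{ok,retry}  (&→⊕)
      • ok:
        send[Unit] ↦ recv[Unit]
          recv[Unit] ↦ send[Unit]
            recv[Str] ↦ send[Str]
              send[Str] ↦ recv[Str]
                end self-dual
      • retry:
        send[Str] ↦ recv[Str]
          offer{done,ok,ack} ↦ select{done,ok,ack}  (&→⊕)
            • done:
              select{err,done,more} ↦ offer{err,done,more}  (select→offer)
                • err:
                  recv[Int] ↦ send[Int]
                    Y self-dual
                • done:
                  recv[Unit] ↦ send[Unit]
                    Y self-dual
                • more:
                  send[Bool] ↦ recv[Bool]
                    Y self-dual
            • ok:
              send[Str] ↦ recv[Str]
                send[Int] ↦ recv[Int]
                  end self-dual
            • ack:
              select{ack,ok} ↦ offer{ack,ok}  (select→offer)
                • ack:
                  send[Unit] ↦ recv[Unit]
                    end self-dual
                • ok:
                  send[Str] ↦ recv[Str]
                    Y self-dual

send[Bool].μY.select{ok: recv[Unit].send[Unit].send[Str].recv[Str].end, retry: recv[Str].select{done: offer{err: send[Int].Y, done: send[Unit].Y, more: recv[Bool].Y}, ok: recv[Str].recv[Int].end, ack: offer{ack: recv[Unit].end, ok: recv[Str].Y}}}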